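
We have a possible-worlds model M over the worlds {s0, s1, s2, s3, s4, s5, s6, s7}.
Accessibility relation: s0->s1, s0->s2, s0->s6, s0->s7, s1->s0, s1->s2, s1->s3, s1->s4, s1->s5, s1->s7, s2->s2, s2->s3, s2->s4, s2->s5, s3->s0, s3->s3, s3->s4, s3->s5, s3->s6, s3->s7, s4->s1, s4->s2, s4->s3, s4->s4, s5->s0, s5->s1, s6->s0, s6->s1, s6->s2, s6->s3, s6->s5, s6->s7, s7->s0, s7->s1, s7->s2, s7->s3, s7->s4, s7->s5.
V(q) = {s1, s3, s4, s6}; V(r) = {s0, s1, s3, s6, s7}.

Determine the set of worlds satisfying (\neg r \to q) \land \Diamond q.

s0, s1, s3, s4, s6, s7

Let φ = (\neg r \to q) \land \Diamond q. Evaluate φ at each world:
  s0 (successors {s1, s2, s6, s7}): φ is true.
  s1 (successors {s0, s2, s3, s4, s5, s7}): φ is true.
  s2 (successors {s2, s3, s4, s5}): φ is false.
  s3 (successors {s0, s3, s4, s5, s6, s7}): φ is true.
  s4 (successors {s1, s2, s3, s4}): φ is true.
  s5 (successors {s0, s1}): φ is false.
  s6 (successors {s0, s1, s2, s3, s5, s7}): φ is true.
  s7 (successors {s0, s1, s2, s3, s4, s5}): φ is true.
For instance, at s2:
  At s2: \neg r \to q is false, \Diamond q is true, so (\neg r \to q) \land \Diamond q is false.
    At s2: \Diamond q requires q at some successor in {s2, s3, s4, s5}.
      q holds at s3, so \Diamond q is true at s2.
Satisfying worlds: {s0, s1, s3, s4, s6, s7}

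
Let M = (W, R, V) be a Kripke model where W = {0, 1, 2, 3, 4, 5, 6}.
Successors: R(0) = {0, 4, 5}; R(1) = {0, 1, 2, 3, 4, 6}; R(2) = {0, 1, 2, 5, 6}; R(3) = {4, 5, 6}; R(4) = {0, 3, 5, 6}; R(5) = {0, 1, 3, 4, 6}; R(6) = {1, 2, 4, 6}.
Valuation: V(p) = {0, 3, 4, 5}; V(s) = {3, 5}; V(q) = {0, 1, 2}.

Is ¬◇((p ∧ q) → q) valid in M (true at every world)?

No

Let φ = ¬◇((p ∧ q) → q). Evaluate φ at each world:
  0 (successors {0, 4, 5}): φ is false.
  1 (successors {0, 1, 2, 3, 4, 6}): φ is false.
  2 (successors {0, 1, 2, 5, 6}): φ is false.
  3 (successors {4, 5, 6}): φ is false.
  4 (successors {0, 3, 5, 6}): φ is false.
  5 (successors {0, 1, 3, 4, 6}): φ is false.
  6 (successors {1, 2, 4, 6}): φ is false.
Detail at 0 (counterexample):
  At 0: ◇((p ∧ q) → q) is true, so ¬◇((p ∧ q) → q) is false.
    At 0: ◇((p ∧ q) → q) requires (p ∧ q) → q at some successor in {0, 4, 5}.
      (p ∧ q) → q holds at 0, so ◇((p ∧ q) → q) is true at 0.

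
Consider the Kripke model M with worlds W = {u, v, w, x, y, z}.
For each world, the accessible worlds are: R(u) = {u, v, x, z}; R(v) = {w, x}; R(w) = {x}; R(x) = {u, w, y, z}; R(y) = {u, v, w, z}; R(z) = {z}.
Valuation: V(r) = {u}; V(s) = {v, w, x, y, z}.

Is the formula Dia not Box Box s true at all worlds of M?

Recall that Box ψ holds at a world iff ψ holds at every accessible world, and Dia ψ holds iff ψ holds at some accessible world.
Let φ = Dia not Box Box s. Evaluate φ at each world:
  u (successors {u, v, x, z}): φ is true.
  v (successors {w, x}): φ is true.
  w (successors {x}): φ is true.
  x (successors {u, w, y, z}): φ is true.
  y (successors {u, v, w, z}): φ is true.
  z (successors {z}): φ is false.
Detail at z (counterexample):
  At z: Dia not Box Box s requires not Box Box s at some successor in {z}.
    At z: not Box Box s is false.
  So Dia not Box Box s is false at z.

No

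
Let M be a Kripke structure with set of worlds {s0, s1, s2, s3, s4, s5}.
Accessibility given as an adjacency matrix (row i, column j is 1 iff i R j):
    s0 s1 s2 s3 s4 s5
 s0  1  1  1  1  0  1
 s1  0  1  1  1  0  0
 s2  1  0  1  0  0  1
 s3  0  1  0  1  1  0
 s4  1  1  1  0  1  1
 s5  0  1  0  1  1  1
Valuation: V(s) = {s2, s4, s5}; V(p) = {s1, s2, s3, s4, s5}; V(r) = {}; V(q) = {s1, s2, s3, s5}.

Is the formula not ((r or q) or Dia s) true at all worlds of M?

No

Recall that Dia ψ holds at a world iff ψ holds at some accessible world.
Let φ = not ((r or q) or Dia s). Evaluate φ at each world:
  s0 (successors {s0, s1, s2, s3, s5}): φ is false.
  s1 (successors {s1, s2, s3}): φ is false.
  s2 (successors {s0, s2, s5}): φ is false.
  s3 (successors {s1, s3, s4}): φ is false.
  s4 (successors {s0, s1, s2, s4, s5}): φ is false.
  s5 (successors {s1, s3, s4, s5}): φ is false.
Detail at s0 (counterexample):
  At s0: (r or q) or Dia s is true, so not ((r or q) or Dia s) is false.
    At s0: r or q is false, Dia s is true, so (r or q) or Dia s is true.
      At s0: Dia s requires s at some successor in {s0, s1, s2, s3, s5}.
        s holds at s2, so Dia s is true at s0.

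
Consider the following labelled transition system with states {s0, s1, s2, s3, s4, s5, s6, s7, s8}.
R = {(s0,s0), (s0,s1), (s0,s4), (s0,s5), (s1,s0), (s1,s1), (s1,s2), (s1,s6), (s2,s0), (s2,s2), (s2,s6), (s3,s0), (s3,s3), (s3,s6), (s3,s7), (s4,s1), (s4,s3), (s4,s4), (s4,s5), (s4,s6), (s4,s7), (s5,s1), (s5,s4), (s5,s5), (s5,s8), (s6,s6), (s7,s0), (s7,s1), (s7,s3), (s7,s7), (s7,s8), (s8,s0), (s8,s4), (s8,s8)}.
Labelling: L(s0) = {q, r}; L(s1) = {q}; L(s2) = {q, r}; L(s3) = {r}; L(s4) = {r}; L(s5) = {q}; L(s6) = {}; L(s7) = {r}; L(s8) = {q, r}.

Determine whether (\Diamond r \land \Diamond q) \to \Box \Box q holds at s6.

At s6: \Diamond r \land \Diamond q is false, \Box \Box q is false, so (\Diamond r \land \Diamond q) \to \Box \Box q is true.
  At s6: \Diamond r is false, \Diamond q is false, so \Diamond r \land \Diamond q is false.
    At s6: \Diamond r requires r at some successor in {s6}.
      At s6: r is false.
    So \Diamond r is false at s6.
    At s6: \Diamond q requires q at some successor in {s6}.
      At s6: q is false.
    So \Diamond q is false at s6.
  At s6: \Box \Box q requires \Box q at every successor {s6}.
    \Box q fails at s6, so \Box \Box q is false at s6.
      At s6: \Box q requires q at every successor {s6}.
        q fails at s6, so \Box q is false at s6.

Yes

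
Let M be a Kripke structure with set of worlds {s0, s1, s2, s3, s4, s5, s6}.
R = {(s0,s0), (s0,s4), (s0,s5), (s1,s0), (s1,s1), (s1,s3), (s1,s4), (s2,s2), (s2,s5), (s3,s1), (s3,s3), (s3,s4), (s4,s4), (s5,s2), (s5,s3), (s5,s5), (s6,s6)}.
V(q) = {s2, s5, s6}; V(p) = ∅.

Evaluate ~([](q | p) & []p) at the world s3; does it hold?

At s3: [](q | p) & []p is false, so ~([](q | p) & []p) is true.
  At s3: [](q | p) is false, []p is false, so [](q | p) & []p is false.
    At s3: [](q | p) requires q | p at every successor {s1, s3, s4}.
      q | p fails at s1, so [](q | p) is false at s3.
    At s3: []p requires p at every successor {s1, s3, s4}.
      p fails at s1, so []p is false at s3.

Yes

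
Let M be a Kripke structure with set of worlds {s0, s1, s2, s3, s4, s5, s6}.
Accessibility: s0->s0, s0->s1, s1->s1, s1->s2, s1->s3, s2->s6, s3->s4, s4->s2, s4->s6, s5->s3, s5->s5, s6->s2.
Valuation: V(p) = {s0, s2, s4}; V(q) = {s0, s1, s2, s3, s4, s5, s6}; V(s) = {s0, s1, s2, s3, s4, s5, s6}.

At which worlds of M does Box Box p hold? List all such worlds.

Recall that Box ψ holds at a world iff ψ holds at every accessible world, and Dia ψ holds iff ψ holds at some accessible world.
Let φ = Box Box p. Evaluate φ at each world:
  s0 (successors {s0, s1}): φ is false.
  s1 (successors {s1, s2, s3}): φ is false.
  s2 (successors {s6}): φ is true.
  s3 (successors {s4}): φ is false.
  s4 (successors {s2, s6}): φ is false.
  s5 (successors {s3, s5}): φ is false.
  s6 (successors {s2}): φ is false.
For instance, at s6:
  At s6: Box Box p requires Box p at every successor {s2}.
    Box p fails at s2, so Box Box p is false at s6.
      At s2: Box p requires p at every successor {s6}.
        p fails at s6, so Box p is false at s2.
Satisfying worlds: {s2}

s2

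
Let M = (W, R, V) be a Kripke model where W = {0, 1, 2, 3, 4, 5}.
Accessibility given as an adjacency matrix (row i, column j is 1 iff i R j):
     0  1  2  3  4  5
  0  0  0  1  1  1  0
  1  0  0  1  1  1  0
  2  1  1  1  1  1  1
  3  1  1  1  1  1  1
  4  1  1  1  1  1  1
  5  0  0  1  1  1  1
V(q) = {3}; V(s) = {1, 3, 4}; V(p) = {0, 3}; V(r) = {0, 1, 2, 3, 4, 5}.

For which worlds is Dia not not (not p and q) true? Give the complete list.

none

Recall that Dia ψ holds at a world iff ψ holds at some accessible world.
Let φ = Dia not not (not p and q). Evaluate φ at each world:
  0 (successors {2, 3, 4}): φ is false.
  1 (successors {2, 3, 4}): φ is false.
  2 (successors {0, 1, 2, 3, 4, 5}): φ is false.
  3 (successors {0, 1, 2, 3, 4, 5}): φ is false.
  4 (successors {0, 1, 2, 3, 4, 5}): φ is false.
  5 (successors {2, 3, 4, 5}): φ is false.
For instance, at 0:
  At 0: Dia not not (not p and q) requires not not (not p and q) at some successor in {2, 3, 4}.
    At 2: not not (not p and q) is false.
    At 3: not not (not p and q) is false.
    At 4: not not (not p and q) is false.
  So Dia not not (not p and q) is false at 0.
Satisfying worlds: none.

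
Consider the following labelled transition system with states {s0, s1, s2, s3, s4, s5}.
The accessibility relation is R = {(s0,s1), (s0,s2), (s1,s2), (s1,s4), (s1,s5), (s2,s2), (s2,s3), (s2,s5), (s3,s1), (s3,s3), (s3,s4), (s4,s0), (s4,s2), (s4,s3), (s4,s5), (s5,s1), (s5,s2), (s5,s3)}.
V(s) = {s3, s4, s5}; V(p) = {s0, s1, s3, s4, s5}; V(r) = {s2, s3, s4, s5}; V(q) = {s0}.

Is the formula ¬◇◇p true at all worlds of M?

No

Recall that ◇ψ holds at a world iff ψ holds at some accessible world.
Let φ = ¬◇◇p. Evaluate φ at each world:
  s0 (successors {s1, s2}): φ is false.
  s1 (successors {s2, s4, s5}): φ is false.
  s2 (successors {s2, s3, s5}): φ is false.
  s3 (successors {s1, s3, s4}): φ is false.
  s4 (successors {s0, s2, s3, s5}): φ is false.
  s5 (successors {s1, s2, s3}): φ is false.
Detail at s0 (counterexample):
  At s0: ◇◇p is true, so ¬◇◇p is false.
    At s0: ◇◇p requires ◇p at some successor in {s1, s2}.
      ◇p holds at s1, so ◇◇p is true at s0.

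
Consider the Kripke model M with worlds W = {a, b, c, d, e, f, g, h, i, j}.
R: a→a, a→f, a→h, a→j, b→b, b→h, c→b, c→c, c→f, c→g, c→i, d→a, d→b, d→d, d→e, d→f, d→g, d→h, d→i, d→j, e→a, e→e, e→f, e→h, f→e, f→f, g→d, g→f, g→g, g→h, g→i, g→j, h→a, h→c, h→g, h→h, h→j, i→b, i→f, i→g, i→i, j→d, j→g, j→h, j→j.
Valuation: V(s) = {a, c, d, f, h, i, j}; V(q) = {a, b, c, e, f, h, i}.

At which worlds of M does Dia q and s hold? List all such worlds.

a, c, d, f, h, i, j

Let φ = Dia q and s. Evaluate φ at each world:
  a (successors {a, f, h, j}): φ is true.
  b (successors {b, h}): φ is false.
  c (successors {b, c, f, g, i}): φ is true.
  d (successors {a, b, d, e, f, g, h, i, j}): φ is true.
  e (successors {a, e, f, h}): φ is false.
  f (successors {e, f}): φ is true.
  g (successors {d, f, g, h, i, j}): φ is false.
  h (successors {a, c, g, h, j}): φ is true.
  i (successors {b, f, g, i}): φ is true.
  j (successors {d, g, h, j}): φ is true.
For instance, at c:
  At c: Dia q is true, s is true, so Dia q and s is true.
    At c: Dia q requires q at some successor in {b, c, f, g, i}.
      q holds at b, so Dia q is true at c.
Satisfying worlds: {a, c, d, f, h, i, j}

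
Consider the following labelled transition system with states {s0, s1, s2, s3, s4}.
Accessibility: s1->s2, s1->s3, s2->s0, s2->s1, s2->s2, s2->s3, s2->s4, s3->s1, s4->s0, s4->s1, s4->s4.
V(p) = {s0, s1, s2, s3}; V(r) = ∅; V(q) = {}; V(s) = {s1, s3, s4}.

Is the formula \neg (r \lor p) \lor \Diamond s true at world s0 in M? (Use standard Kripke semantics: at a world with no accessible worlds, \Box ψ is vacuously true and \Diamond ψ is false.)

No

At s0: \neg (r \lor p) is false, \Diamond s is false, so \neg (r \lor p) \lor \Diamond s is false.
  At s0: no accessible worlds, so \Diamond s is false.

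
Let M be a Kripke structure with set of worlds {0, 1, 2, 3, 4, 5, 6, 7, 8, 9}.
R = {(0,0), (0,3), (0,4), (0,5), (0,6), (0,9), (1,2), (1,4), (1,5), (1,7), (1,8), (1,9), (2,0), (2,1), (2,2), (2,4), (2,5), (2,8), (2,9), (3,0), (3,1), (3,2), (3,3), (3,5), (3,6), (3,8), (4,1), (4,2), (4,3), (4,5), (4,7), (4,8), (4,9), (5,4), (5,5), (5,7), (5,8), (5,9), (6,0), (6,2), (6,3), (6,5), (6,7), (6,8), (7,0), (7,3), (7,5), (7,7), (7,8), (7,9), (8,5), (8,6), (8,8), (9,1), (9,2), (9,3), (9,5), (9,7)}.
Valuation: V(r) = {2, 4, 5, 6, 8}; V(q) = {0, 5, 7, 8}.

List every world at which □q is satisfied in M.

Let φ = □q. Evaluate φ at each world:
  0 (successors {0, 3, 4, 5, 6, 9}): φ is false.
  1 (successors {2, 4, 5, 7, 8, 9}): φ is false.
  2 (successors {0, 1, 2, 4, 5, 8, 9}): φ is false.
  3 (successors {0, 1, 2, 3, 5, 6, 8}): φ is false.
  4 (successors {1, 2, 3, 5, 7, 8, 9}): φ is false.
  5 (successors {4, 5, 7, 8, 9}): φ is false.
  6 (successors {0, 2, 3, 5, 7, 8}): φ is false.
  7 (successors {0, 3, 5, 7, 8, 9}): φ is false.
  8 (successors {5, 6, 8}): φ is false.
  9 (successors {1, 2, 3, 5, 7}): φ is false.
For instance, at 1:
  At 1: □q requires q at every successor {2, 4, 5, 7, 8, 9}.
    q fails at 2, so □q is false at 1.
Satisfying worlds: none.

none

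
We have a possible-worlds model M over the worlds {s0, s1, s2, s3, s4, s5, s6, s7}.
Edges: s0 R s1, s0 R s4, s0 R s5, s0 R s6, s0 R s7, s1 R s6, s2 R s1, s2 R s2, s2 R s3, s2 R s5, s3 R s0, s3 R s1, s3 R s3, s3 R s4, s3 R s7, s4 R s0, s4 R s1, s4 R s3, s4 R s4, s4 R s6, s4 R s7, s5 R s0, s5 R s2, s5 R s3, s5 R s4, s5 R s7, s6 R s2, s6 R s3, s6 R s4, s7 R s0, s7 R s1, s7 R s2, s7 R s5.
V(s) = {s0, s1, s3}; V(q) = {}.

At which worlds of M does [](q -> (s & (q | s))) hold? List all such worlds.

s0, s1, s2, s3, s4, s5, s6, s7

Let φ = [](q -> (s & (q | s))). Evaluate φ at each world:
  s0 (successors {s1, s4, s5, s6, s7}): φ is true.
  s1 (successors {s6}): φ is true.
  s2 (successors {s1, s2, s3, s5}): φ is true.
  s3 (successors {s0, s1, s3, s4, s7}): φ is true.
  s4 (successors {s0, s1, s3, s4, s6, s7}): φ is true.
  s5 (successors {s0, s2, s3, s4, s7}): φ is true.
  s6 (successors {s2, s3, s4}): φ is true.
  s7 (successors {s0, s1, s2, s5}): φ is true.
For instance, at s4:
  At s4: [](q -> (s & (q | s))) requires q -> (s & (q | s)) at every successor {s0, s1, s3, s4, s6, s7}.
    At s0: q -> (s & (q | s)) is true.
    At s1: q -> (s & (q | s)) is true.
    At s3: q -> (s & (q | s)) is true.
    At s4: q -> (s & (q | s)) is true.
    At s6: q -> (s & (q | s)) is true.
    At s7: q -> (s & (q | s)) is true.
  So [](q -> (s & (q | s))) is true at s4.
Satisfying worlds: {s0, s1, s2, s3, s4, s5, s6, s7}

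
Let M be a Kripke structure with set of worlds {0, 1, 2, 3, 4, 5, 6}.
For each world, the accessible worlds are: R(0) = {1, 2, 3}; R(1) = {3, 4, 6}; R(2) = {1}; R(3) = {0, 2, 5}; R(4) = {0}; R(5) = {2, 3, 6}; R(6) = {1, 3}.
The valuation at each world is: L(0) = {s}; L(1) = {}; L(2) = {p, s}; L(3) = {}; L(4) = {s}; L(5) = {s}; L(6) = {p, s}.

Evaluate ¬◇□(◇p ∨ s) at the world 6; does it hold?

At 6: ◇□(◇p ∨ s) is true, so ¬◇□(◇p ∨ s) is false.
  At 6: ◇□(◇p ∨ s) requires □(◇p ∨ s) at some successor in {1, 3}.
    □(◇p ∨ s) holds at 1, so ◇□(◇p ∨ s) is true at 6.
      At 1: □(◇p ∨ s) requires ◇p ∨ s at every successor {3, 4, 6}.
        At 3: ◇p ∨ s is true.
        At 4: ◇p ∨ s is true.
        At 6: ◇p ∨ s is true.
      So □(◇p ∨ s) is true at 1.

No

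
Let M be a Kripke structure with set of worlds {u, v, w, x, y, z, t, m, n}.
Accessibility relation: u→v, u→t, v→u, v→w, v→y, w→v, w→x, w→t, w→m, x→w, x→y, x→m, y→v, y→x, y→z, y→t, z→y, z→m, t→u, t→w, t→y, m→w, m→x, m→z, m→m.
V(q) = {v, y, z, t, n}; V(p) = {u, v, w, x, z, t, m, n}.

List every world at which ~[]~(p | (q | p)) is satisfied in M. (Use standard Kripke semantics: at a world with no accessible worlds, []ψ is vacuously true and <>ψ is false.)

Let φ = ~[]~(p | (q | p)). Evaluate φ at each world:
  u (successors {v, t}): φ is true.
  v (successors {u, w, y}): φ is true.
  w (successors {v, x, t, m}): φ is true.
  x (successors {w, y, m}): φ is true.
  y (successors {v, x, z, t}): φ is true.
  z (successors {y, m}): φ is true.
  t (successors {u, w, y}): φ is true.
  m (successors {w, x, z, m}): φ is true.
  n (successors ∅): φ is false.
For instance, at x:
  At x: []~(p | (q | p)) is false, so ~[]~(p | (q | p)) is true.
    At x: []~(p | (q | p)) requires ~(p | (q | p)) at every successor {w, y, m}.
      ~(p | (q | p)) fails at w, so []~(p | (q | p)) is false at x.
Satisfying worlds: {u, v, w, x, y, z, t, m}

u, v, w, x, y, z, t, m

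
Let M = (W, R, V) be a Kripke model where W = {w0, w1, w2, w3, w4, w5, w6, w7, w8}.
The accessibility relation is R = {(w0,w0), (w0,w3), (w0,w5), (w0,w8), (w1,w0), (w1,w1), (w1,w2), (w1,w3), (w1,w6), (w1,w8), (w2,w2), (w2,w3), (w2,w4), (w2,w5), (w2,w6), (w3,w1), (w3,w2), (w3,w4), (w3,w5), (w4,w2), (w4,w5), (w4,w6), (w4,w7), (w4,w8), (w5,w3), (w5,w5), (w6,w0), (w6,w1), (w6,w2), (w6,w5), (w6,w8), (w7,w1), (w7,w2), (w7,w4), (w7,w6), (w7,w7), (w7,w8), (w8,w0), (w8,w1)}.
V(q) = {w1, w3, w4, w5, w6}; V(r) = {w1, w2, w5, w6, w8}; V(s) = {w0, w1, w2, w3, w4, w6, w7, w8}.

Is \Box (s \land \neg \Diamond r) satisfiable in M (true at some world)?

Let φ = \Box (s \land \neg \Diamond r). Evaluate φ at each world:
  w0 (successors {w0, w3, w5, w8}): φ is false.
  w1 (successors {w0, w1, w2, w3, w6, w8}): φ is false.
  w2 (successors {w2, w3, w4, w5, w6}): φ is false.
  w3 (successors {w1, w2, w4, w5}): φ is false.
  w4 (successors {w2, w5, w6, w7, w8}): φ is false.
  w5 (successors {w3, w5}): φ is false.
  w6 (successors {w0, w1, w2, w5, w8}): φ is false.
  w7 (successors {w1, w2, w4, w6, w7, w8}): φ is false.
  w8 (successors {w0, w1}): φ is false.
For instance, at w6:
  At w6: \Box (s \land \neg \Diamond r) requires s \land \neg \Diamond r at every successor {w0, w1, w2, w5, w8}.
    s \land \neg \Diamond r fails at w0, so \Box (s \land \neg \Diamond r) is false at w6.
      At w0: s is true, \neg \Diamond r is false, so s \land \neg \Diamond r is false.

No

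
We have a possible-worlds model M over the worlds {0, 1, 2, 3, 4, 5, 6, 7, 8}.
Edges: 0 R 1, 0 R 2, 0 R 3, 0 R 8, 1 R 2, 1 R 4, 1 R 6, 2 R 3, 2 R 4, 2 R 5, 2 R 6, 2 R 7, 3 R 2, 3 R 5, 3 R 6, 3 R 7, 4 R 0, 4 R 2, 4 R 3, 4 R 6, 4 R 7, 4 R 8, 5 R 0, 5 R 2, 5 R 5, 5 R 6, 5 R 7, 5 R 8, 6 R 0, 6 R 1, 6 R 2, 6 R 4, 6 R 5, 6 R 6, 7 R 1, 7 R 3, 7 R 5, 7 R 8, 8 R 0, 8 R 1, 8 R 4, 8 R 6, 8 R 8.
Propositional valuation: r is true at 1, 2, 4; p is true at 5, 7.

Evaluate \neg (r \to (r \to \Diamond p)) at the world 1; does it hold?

At 1: r \to (r \to \Diamond p) is false, so \neg (r \to (r \to \Diamond p)) is true.
  At 1: r is true, r \to \Diamond p is false, so r \to (r \to \Diamond p) is false.
    At 1: r is true, \Diamond p is false, so r \to \Diamond p is false.
      At 1: \Diamond p requires p at some successor in {2, 4, 6}.
        At 2: p is false.
        At 4: p is false.
        At 6: p is false.
      So \Diamond p is false at 1.

Yes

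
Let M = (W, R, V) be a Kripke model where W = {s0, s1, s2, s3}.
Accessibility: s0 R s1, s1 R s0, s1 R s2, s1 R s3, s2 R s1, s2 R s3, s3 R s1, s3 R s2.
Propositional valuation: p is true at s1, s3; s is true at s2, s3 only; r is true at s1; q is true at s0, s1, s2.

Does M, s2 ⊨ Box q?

Recall that Box ψ holds at a world iff ψ holds at every accessible world, and Dia ψ holds iff ψ holds at some accessible world.
At s2: Box q requires q at every successor {s1, s3}.
  q fails at s3, so Box q is false at s2.

No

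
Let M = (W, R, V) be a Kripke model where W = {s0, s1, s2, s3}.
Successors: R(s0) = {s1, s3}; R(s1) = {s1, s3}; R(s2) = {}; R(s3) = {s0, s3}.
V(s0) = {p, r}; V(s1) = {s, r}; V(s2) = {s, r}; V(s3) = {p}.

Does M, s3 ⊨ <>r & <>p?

Yes

At s3: <>r is true, <>p is true, so <>r & <>p is true.
  At s3: <>r requires r at some successor in {s0, s3}.
    r holds at s0, so <>r is true at s3.
  At s3: <>p requires p at some successor in {s0, s3}.
    p holds at s0, so <>p is true at s3.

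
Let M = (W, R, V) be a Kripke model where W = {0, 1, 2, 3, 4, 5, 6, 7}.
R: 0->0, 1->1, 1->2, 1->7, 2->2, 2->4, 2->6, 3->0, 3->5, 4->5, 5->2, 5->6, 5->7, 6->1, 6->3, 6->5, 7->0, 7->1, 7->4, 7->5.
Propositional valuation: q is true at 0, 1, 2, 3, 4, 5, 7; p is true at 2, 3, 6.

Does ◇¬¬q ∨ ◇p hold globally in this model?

Recall that ◇ψ holds at a world iff ψ holds at some accessible world.
Let φ = ◇¬¬q ∨ ◇p. Evaluate φ at each world:
  0 (successors {0}): φ is true.
  1 (successors {1, 2, 7}): φ is true.
  2 (successors {2, 4, 6}): φ is true.
  3 (successors {0, 5}): φ is true.
  4 (successors {5}): φ is true.
  5 (successors {2, 6, 7}): φ is true.
  6 (successors {1, 3, 5}): φ is true.
  7 (successors {0, 1, 4, 5}): φ is true.
For instance, at 0:
  At 0: ◇¬¬q is true, ◇p is false, so ◇¬¬q ∨ ◇p is true.
    At 0: ◇¬¬q requires ¬¬q at some successor in {0}.
      ¬¬q holds at 0, so ◇¬¬q is true at 0.
    At 0: ◇p requires p at some successor in {0}.
      At 0: p is false.
    So ◇p is false at 0.

Yes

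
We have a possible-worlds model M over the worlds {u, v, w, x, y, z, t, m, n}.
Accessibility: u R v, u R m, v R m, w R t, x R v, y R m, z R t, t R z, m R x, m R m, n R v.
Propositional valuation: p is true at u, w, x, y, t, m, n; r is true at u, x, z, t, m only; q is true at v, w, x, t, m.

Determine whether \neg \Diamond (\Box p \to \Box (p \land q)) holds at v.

At v: \Diamond (\Box p \to \Box (p \land q)) is true, so \neg \Diamond (\Box p \to \Box (p \land q)) is false.
  At v: \Diamond (\Box p \to \Box (p \land q)) requires \Box p \to \Box (p \land q) at some successor in {m}.
    \Box p \to \Box (p \land q) holds at m, so \Diamond (\Box p \to \Box (p \land q)) is true at v.
      At m: \Box p is true, \Box (p \land q) is true, so \Box p \to \Box (p \land q) is true.

No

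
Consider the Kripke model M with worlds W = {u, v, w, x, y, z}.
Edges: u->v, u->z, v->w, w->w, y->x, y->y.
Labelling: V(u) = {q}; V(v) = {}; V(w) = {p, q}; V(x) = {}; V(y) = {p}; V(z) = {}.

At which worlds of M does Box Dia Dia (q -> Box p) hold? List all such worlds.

v, w, x, z

Recall that Box ψ holds at a world iff ψ holds at every accessible world, and Dia ψ holds iff ψ holds at some accessible world.
Let φ = Box Dia Dia (q -> Box p). Evaluate φ at each world:
  u (successors {v, z}): φ is false.
  v (successors {w}): φ is true.
  w (successors {w}): φ is true.
  x (successors ∅): φ is true.
  y (successors {x, y}): φ is false.
  z (successors ∅): φ is true.
For instance, at y:
  At y: Box Dia Dia (q -> Box p) requires Dia Dia (q -> Box p) at every successor {x, y}.
    Dia Dia (q -> Box p) fails at x, so Box Dia Dia (q -> Box p) is false at y.
      At x: no accessible worlds, so Dia Dia (q -> Box p) is false.
Satisfying worlds: {v, w, x, z}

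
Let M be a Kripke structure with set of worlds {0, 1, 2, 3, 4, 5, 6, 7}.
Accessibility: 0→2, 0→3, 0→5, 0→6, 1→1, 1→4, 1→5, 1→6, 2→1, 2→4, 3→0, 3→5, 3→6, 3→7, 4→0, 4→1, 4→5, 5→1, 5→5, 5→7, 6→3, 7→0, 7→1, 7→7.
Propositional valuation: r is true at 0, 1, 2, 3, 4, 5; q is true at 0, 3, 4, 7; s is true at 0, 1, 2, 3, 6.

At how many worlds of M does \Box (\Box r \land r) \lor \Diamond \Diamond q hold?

Let φ = \Box (\Box r \land r) \lor \Diamond \Diamond q. Evaluate φ at each world:
  0 (successors {2, 3, 5, 6}): φ is true.
  1 (successors {1, 4, 5, 6}): φ is true.
  2 (successors {1, 4}): φ is true.
  3 (successors {0, 5, 6, 7}): φ is true.
  4 (successors {0, 1, 5}): φ is true.
  5 (successors {1, 5, 7}): φ is true.
  6 (successors {3}): φ is true.
  7 (successors {0, 1, 7}): φ is true.
For instance, at 4:
  At 4: \Box (\Box r \land r) is false, \Diamond \Diamond q is true, so \Box (\Box r \land r) \lor \Diamond \Diamond q is true.
    At 4: \Box (\Box r \land r) requires \Box r \land r at every successor {0, 1, 5}.
      \Box r \land r fails at 0, so \Box (\Box r \land r) is false at 4.
    At 4: \Diamond \Diamond q requires \Diamond q at some successor in {0, 1, 5}.
      \Diamond q holds at 0, so \Diamond \Diamond q is true at 4.
Satisfying worlds: {0, 1, 2, 3, 4, 5, 6, 7}

8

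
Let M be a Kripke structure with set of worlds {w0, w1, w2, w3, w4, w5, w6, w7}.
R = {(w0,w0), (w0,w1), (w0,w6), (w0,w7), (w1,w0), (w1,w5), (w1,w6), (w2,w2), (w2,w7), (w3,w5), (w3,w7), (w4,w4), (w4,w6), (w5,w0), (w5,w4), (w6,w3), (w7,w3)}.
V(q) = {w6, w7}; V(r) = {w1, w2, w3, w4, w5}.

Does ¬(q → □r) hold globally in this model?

No

Recall that □ψ holds at a world iff ψ holds at every accessible world, and ◇ψ holds iff ψ holds at some accessible world.
Let φ = ¬(q → □r). Evaluate φ at each world:
  w0 (successors {w0, w1, w6, w7}): φ is false.
  w1 (successors {w0, w5, w6}): φ is false.
  w2 (successors {w2, w7}): φ is false.
  w3 (successors {w5, w7}): φ is false.
  w4 (successors {w4, w6}): φ is false.
  w5 (successors {w0, w4}): φ is false.
  w6 (successors {w3}): φ is false.
  w7 (successors {w3}): φ is false.
Detail at w0 (counterexample):
  At w0: q → □r is true, so ¬(q → □r) is false.
    At w0: q is false, □r is false, so q → □r is true.
      At w0: □r requires r at every successor {w0, w1, w6, w7}.
        r fails at w0, so □r is false at w0.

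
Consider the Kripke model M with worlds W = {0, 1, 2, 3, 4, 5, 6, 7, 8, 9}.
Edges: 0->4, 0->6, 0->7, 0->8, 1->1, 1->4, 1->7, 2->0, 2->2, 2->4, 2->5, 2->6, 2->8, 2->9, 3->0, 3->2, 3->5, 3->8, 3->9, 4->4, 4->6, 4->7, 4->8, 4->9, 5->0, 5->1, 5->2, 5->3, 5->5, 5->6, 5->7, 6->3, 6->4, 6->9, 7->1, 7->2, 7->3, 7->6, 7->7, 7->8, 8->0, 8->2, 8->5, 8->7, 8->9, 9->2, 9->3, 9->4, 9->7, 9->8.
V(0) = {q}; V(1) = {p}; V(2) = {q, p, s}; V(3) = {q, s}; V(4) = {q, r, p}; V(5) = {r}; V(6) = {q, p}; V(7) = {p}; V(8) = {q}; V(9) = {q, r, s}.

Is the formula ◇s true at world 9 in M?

At 9: ◇s requires s at some successor in {2, 3, 4, 7, 8}.
  s holds at 2, so ◇s is true at 9.

Yes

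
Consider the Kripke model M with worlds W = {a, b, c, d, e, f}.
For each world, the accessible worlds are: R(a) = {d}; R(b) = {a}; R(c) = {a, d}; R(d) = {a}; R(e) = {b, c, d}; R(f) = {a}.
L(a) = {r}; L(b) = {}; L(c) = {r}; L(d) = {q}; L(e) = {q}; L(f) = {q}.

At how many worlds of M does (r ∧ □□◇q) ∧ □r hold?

Let φ = (r ∧ □□◇q) ∧ □r. Evaluate φ at each world:
  a (successors {d}): φ is false.
  b (successors {a}): φ is false.
  c (successors {a, d}): φ is false.
  d (successors {a}): φ is false.
  e (successors {b, c, d}): φ is false.
  f (successors {a}): φ is false.
For instance, at d:
  At d: r ∧ □□◇q is false, □r is true, so (r ∧ □□◇q) ∧ □r is false.
    At d: r is false, □□◇q is false, so r ∧ □□◇q is false.
      At d: □□◇q requires □◇q at every successor {a}.
        □◇q fails at a, so □□◇q is false at d.
    At d: □r requires r at every successor {a}.
      At a: r is true.
    So □r is true at d.
Satisfying worlds: none.

0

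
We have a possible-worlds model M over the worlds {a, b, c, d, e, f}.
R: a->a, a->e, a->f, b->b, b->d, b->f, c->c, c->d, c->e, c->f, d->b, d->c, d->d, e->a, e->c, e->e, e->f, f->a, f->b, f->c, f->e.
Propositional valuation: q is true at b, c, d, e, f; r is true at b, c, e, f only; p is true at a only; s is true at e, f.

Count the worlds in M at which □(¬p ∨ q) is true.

Recall that □ψ holds at a world iff ψ holds at every accessible world, and ◇ψ holds iff ψ holds at some accessible world.
Let φ = □(¬p ∨ q). Evaluate φ at each world:
  a (successors {a, e, f}): φ is false.
  b (successors {b, d, f}): φ is true.
  c (successors {c, d, e, f}): φ is true.
  d (successors {b, c, d}): φ is true.
  e (successors {a, c, e, f}): φ is false.
  f (successors {a, b, c, e}): φ is false.
For instance, at b:
  At b: □(¬p ∨ q) requires ¬p ∨ q at every successor {b, d, f}.
    At b: ¬p ∨ q is true.
    At d: ¬p ∨ q is true.
    At f: ¬p ∨ q is true.
  So □(¬p ∨ q) is true at b.
Satisfying worlds: {b, c, d}

3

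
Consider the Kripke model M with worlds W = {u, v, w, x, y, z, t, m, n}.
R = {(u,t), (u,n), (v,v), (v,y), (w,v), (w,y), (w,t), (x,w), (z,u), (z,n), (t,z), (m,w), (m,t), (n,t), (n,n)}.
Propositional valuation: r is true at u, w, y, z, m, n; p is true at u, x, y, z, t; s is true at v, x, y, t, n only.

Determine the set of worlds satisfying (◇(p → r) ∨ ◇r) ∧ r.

Let φ = (◇(p → r) ∨ ◇r) ∧ r. Evaluate φ at each world:
  u (successors {t, n}): φ is true.
  v (successors {v, y}): φ is false.
  w (successors {v, y, t}): φ is true.
  x (successors {w}): φ is false.
  y (successors ∅): φ is false.
  z (successors {u, n}): φ is true.
  t (successors {z}): φ is false.
  m (successors {w, t}): φ is true.
  n (successors {t, n}): φ is true.
For instance, at x:
  At x: ◇(p → r) ∨ ◇r is true, r is false, so (◇(p → r) ∨ ◇r) ∧ r is false.
    At x: ◇(p → r) is true, ◇r is true, so ◇(p → r) ∨ ◇r is true.
      At x: ◇(p → r) requires p → r at some successor in {w}.
        p → r holds at w, so ◇(p → r) is true at x.
      At x: ◇r requires r at some successor in {w}.
        r holds at w, so ◇r is true at x.
Satisfying worlds: {u, w, z, m, n}

u, w, z, m, n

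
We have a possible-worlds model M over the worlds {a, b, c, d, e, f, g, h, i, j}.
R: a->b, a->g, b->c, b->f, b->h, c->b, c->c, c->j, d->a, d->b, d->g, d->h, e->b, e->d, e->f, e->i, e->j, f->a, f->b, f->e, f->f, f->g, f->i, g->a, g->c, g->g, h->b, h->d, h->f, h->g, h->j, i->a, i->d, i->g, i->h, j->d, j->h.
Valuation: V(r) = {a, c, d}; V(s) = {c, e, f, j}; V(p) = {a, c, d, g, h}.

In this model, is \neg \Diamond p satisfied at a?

No

At a: \Diamond p is true, so \neg \Diamond p is false.
  At a: \Diamond p requires p at some successor in {b, g}.
    p holds at g, so \Diamond p is true at a.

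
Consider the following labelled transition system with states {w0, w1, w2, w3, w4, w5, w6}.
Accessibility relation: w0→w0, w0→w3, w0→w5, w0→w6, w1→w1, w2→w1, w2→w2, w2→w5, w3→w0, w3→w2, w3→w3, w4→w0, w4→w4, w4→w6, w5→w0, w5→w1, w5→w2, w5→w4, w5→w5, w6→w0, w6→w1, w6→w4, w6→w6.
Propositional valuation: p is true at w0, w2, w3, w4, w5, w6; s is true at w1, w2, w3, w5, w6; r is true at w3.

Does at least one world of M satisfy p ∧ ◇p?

Recall that ◇ψ holds at a world iff ψ holds at some accessible world.
Let φ = p ∧ ◇p. Evaluate φ at each world:
  w0 (successors {w0, w3, w5, w6}): φ is true.
  w1 (successors {w1}): φ is false.
  w2 (successors {w1, w2, w5}): φ is true.
  w3 (successors {w0, w2, w3}): φ is true.
  w4 (successors {w0, w4, w6}): φ is true.
  w5 (successors {w0, w1, w2, w4, w5}): φ is true.
  w6 (successors {w0, w1, w4, w6}): φ is true.
Detail at w0 (witness):
  At w0: p is true, ◇p is true, so p ∧ ◇p is true.
    At w0: ◇p requires p at some successor in {w0, w3, w5, w6}.
      p holds at w0, so ◇p is true at w0.

Yes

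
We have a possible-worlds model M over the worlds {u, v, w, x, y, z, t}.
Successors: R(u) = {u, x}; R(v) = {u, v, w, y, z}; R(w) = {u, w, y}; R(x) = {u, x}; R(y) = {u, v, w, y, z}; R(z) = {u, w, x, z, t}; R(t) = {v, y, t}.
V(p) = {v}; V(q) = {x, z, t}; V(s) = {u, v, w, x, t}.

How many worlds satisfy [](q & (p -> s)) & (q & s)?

Let φ = [](q & (p -> s)) & (q & s). Evaluate φ at each world:
  u (successors {u, x}): φ is false.
  v (successors {u, v, w, y, z}): φ is false.
  w (successors {u, w, y}): φ is false.
  x (successors {u, x}): φ is false.
  y (successors {u, v, w, y, z}): φ is false.
  z (successors {u, w, x, z, t}): φ is false.
  t (successors {v, y, t}): φ is false.
For instance, at w:
  At w: [](q & (p -> s)) is false, q & s is false, so [](q & (p -> s)) & (q & s) is false.
    At w: [](q & (p -> s)) requires q & (p -> s) at every successor {u, w, y}.
      q & (p -> s) fails at u, so [](q & (p -> s)) is false at w.
Satisfying worlds: none.

0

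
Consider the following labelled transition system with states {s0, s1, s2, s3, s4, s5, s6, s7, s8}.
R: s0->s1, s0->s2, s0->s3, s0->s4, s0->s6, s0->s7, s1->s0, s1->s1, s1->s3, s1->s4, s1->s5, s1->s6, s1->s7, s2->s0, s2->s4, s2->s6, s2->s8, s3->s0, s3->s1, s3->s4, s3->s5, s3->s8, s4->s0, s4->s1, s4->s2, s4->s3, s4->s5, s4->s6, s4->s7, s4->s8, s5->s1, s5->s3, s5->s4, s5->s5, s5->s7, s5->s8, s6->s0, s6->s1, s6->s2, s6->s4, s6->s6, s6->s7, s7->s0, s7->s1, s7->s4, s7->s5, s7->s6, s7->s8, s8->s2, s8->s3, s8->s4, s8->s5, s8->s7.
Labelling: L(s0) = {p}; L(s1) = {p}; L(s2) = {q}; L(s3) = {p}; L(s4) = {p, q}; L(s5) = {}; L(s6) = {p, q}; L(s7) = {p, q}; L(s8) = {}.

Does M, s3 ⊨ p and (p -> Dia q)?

Yes

Recall that Dia ψ holds at a world iff ψ holds at some accessible world.
At s3: p is true, p -> Dia q is true, so p and (p -> Dia q) is true.
  At s3: p is true, Dia q is true, so p -> Dia q is true.
    At s3: Dia q requires q at some successor in {s0, s1, s4, s5, s8}.
      q holds at s4, so Dia q is true at s3.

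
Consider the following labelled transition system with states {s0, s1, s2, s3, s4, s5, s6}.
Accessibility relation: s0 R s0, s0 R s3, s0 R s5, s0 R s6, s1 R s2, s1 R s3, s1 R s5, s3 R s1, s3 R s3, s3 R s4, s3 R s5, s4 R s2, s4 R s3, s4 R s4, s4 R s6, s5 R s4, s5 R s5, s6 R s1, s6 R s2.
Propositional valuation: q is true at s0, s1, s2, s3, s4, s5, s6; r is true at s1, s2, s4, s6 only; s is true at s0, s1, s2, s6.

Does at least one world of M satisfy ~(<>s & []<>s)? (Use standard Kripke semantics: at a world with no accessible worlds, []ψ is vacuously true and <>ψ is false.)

Let φ = ~(<>s & []<>s). Evaluate φ at each world:
  s0 (successors {s0, s3, s5, s6}): φ is true.
  s1 (successors {s2, s3, s5}): φ is true.
  s2 (successors ∅): φ is true.
  s3 (successors {s1, s3, s4, s5}): φ is true.
  s4 (successors {s2, s3, s4, s6}): φ is true.
  s5 (successors {s4, s5}): φ is true.
  s6 (successors {s1, s2}): φ is true.
Detail at s0 (witness):
  At s0: <>s & []<>s is false, so ~(<>s & []<>s) is true.
    At s0: <>s is true, []<>s is false, so <>s & []<>s is false.
      At s0: <>s requires s at some successor in {s0, s3, s5, s6}.
        s holds at s0, so <>s is true at s0.
      At s0: []<>s requires <>s at every successor {s0, s3, s5, s6}.
        <>s fails at s5, so []<>s is false at s0.

Yes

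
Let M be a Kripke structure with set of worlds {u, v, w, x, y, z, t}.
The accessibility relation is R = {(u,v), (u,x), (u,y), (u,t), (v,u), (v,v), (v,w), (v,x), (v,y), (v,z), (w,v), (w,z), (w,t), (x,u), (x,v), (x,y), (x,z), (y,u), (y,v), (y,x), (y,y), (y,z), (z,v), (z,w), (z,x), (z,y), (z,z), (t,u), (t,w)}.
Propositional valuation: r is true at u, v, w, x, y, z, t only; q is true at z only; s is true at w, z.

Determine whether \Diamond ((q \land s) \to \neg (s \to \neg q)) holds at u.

At u: \Diamond ((q \land s) \to \neg (s \to \neg q)) requires (q \land s) \to \neg (s \to \neg q) at some successor in {v, x, y, t}.
  (q \land s) \to \neg (s \to \neg q) holds at v, so \Diamond ((q \land s) \to \neg (s \to \neg q)) is true at u.

Yes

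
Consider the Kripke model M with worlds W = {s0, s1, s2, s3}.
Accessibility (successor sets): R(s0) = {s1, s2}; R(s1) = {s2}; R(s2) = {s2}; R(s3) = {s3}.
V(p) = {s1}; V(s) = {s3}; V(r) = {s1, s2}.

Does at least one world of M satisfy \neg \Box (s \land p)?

Yes

Let φ = \neg \Box (s \land p). Evaluate φ at each world:
  s0 (successors {s1, s2}): φ is true.
  s1 (successors {s2}): φ is true.
  s2 (successors {s2}): φ is true.
  s3 (successors {s3}): φ is true.
Detail at s0 (witness):
  At s0: \Box (s \land p) is false, so \neg \Box (s \land p) is true.
    At s0: \Box (s \land p) requires s \land p at every successor {s1, s2}.
      s \land p fails at s1, so \Box (s \land p) is false at s0.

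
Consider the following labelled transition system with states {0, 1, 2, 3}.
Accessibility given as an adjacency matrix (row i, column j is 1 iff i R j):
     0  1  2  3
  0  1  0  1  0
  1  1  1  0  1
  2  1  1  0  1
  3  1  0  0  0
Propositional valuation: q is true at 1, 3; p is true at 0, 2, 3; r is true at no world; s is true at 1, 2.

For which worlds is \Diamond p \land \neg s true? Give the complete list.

Let φ = \Diamond p \land \neg s. Evaluate φ at each world:
  0 (successors {0, 2}): φ is true.
  1 (successors {0, 1, 3}): φ is false.
  2 (successors {0, 1, 3}): φ is false.
  3 (successors {0}): φ is true.
For instance, at 0:
  At 0: \Diamond p is true, \neg s is true, so \Diamond p \land \neg s is true.
    At 0: \Diamond p requires p at some successor in {0, 2}.
      p holds at 0, so \Diamond p is true at 0.
Satisfying worlds: {0, 3}

0, 3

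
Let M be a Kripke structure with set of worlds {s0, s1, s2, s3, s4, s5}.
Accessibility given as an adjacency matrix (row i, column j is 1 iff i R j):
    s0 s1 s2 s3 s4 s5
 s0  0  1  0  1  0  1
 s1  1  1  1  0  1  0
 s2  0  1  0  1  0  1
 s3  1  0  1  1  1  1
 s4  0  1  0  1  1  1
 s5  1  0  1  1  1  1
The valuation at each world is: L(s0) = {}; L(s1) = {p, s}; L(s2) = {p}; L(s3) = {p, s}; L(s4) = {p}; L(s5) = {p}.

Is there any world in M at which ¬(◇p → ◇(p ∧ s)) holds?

No

Recall that ◇ψ holds at a world iff ψ holds at some accessible world.
Let φ = ¬(◇p → ◇(p ∧ s)). Evaluate φ at each world:
  s0 (successors {s1, s3, s5}): φ is false.
  s1 (successors {s0, s1, s2, s4}): φ is false.
  s2 (successors {s1, s3, s5}): φ is false.
  s3 (successors {s0, s2, s3, s4, s5}): φ is false.
  s4 (successors {s1, s3, s4, s5}): φ is false.
  s5 (successors {s0, s2, s3, s4, s5}): φ is false.
For instance, at s4:
  At s4: ◇p → ◇(p ∧ s) is true, so ¬(◇p → ◇(p ∧ s)) is false.
    At s4: ◇p is true, ◇(p ∧ s) is true, so ◇p → ◇(p ∧ s) is true.
      At s4: ◇p requires p at some successor in {s1, s3, s4, s5}.
        p holds at s1, so ◇p is true at s4.
      At s4: ◇(p ∧ s) requires p ∧ s at some successor in {s1, s3, s4, s5}.
        p ∧ s holds at s1, so ◇(p ∧ s) is true at s4.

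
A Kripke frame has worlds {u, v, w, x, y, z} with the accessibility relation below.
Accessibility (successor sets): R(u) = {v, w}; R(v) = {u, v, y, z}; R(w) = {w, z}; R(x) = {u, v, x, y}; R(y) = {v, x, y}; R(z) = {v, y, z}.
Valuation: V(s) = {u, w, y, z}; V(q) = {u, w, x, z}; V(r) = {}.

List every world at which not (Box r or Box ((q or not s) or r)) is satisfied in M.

Recall that Box ψ holds at a world iff ψ holds at every accessible world, and Dia ψ holds iff ψ holds at some accessible world.
Let φ = not (Box r or Box ((q or not s) or r)). Evaluate φ at each world:
  u (successors {v, w}): φ is false.
  v (successors {u, v, y, z}): φ is true.
  w (successors {w, z}): φ is false.
  x (successors {u, v, x, y}): φ is true.
  y (successors {v, x, y}): φ is true.
  z (successors {v, y, z}): φ is true.
For instance, at v:
  At v: Box r or Box ((q or not s) or r) is false, so not (Box r or Box ((q or not s) or r)) is true.
    At v: Box r is false, Box ((q or not s) or r) is false, so Box r or Box ((q or not s) or r) is false.
      At v: Box r requires r at every successor {u, v, y, z}.
        r fails at u, so Box r is false at v.
      At v: Box ((q or not s) or r) requires (q or not s) or r at every successor {u, v, y, z}.
        (q or not s) or r fails at y, so Box ((q or not s) or r) is false at v.
Satisfying worlds: {v, x, y, z}

v, x, y, z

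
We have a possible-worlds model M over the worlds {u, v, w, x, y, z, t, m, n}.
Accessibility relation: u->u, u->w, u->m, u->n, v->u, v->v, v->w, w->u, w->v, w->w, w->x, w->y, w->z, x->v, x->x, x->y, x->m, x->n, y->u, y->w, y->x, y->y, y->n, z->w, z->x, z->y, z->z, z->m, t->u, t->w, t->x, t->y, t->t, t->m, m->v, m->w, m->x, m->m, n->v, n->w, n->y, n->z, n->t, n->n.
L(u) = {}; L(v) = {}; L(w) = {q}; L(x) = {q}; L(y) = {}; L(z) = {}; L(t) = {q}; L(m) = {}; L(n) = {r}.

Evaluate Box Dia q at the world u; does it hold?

Yes

At u: Box Dia q requires Dia q at every successor {u, w, m, n}.
  At u: Dia q is true.
  At w: Dia q is true.
  At m: Dia q is true.
  At n: Dia q is true.
So Box Dia q is true at u.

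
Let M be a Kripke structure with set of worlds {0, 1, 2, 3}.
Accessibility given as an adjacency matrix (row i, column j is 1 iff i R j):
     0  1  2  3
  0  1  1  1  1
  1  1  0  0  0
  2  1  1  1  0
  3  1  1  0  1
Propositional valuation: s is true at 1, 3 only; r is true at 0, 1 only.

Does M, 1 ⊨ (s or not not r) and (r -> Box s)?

No

Recall that Box ψ holds at a world iff ψ holds at every accessible world, and Dia ψ holds iff ψ holds at some accessible world.
At 1: s or not not r is true, r -> Box s is false, so (s or not not r) and (r -> Box s) is false.
  At 1: r is true, Box s is false, so r -> Box s is false.
    At 1: Box s requires s at every successor {0}.
      s fails at 0, so Box s is false at 1.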